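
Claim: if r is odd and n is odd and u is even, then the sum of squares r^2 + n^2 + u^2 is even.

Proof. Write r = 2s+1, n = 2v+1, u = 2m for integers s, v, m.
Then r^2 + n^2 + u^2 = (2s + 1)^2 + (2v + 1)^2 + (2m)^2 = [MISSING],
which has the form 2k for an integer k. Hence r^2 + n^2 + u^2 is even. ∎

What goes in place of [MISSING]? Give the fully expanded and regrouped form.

2(2m^2 + 2s^2 + 2s + 2v^2 + 2v + 1)

Expanding: (2s + 1)^2 + (2v + 1)^2 + (2m)^2 = 4m^2 + 4s^2 + 4s + 4v^2 + 4v + 2.
Every term is even; pulling out the factor of 2 gives 2(2m^2 + 2s^2 + 2s + 2v^2 + 2v + 1).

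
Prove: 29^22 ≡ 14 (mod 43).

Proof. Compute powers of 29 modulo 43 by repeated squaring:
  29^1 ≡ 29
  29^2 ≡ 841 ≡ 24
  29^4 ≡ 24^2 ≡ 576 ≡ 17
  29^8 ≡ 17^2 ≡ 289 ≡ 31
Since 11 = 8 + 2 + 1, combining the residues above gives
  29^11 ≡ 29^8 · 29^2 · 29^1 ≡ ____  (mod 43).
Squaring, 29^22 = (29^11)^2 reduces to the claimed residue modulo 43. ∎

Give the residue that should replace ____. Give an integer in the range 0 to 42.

33

Multiply the listed residues: 31 · 24 · 29 = 744 → 21576.
Reducing modulo 43: 21576 = 501·43 + 33, so 29^11 ≡ 33.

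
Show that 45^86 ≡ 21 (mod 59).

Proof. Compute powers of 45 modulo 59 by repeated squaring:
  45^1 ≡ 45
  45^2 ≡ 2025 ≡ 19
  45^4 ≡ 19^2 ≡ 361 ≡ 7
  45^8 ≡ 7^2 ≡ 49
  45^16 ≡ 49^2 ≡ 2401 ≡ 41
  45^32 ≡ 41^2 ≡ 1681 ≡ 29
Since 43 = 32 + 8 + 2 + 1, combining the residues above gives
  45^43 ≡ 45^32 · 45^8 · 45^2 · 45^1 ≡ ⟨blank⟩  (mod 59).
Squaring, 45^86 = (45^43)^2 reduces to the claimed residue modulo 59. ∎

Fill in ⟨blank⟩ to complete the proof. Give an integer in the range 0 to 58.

27

Multiply the listed residues: 29 · 49 · 19 · 45 = 1421 → 26999 → 1214955.
Reducing modulo 59: 1214955 = 20592·59 + 27, so 45^43 ≡ 27.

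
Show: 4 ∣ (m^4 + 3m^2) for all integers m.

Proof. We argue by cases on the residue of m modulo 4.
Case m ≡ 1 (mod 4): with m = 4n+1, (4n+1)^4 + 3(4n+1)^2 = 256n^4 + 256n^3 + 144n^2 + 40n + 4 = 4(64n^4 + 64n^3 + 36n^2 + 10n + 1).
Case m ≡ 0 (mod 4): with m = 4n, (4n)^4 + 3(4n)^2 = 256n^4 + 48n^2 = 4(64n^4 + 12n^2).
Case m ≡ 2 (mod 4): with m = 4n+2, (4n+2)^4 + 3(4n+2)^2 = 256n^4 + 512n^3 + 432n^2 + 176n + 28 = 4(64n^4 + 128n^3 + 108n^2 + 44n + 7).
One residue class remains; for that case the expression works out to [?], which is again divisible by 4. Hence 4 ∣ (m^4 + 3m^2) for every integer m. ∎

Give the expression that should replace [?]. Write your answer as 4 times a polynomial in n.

Only m ≡ 3 (mod 4) is unaccounted for. Put m = 4n+3:
(4n+3)^4 + 3(4n+3)^2 expands to 256n^4 + 768n^3 + 912n^2 + 504n + 108,
and factoring out 4 leaves 4(64n^4 + 192n^3 + 228n^2 + 126n + 27).

4(64n^4 + 192n^3 + 228n^2 + 126n + 27)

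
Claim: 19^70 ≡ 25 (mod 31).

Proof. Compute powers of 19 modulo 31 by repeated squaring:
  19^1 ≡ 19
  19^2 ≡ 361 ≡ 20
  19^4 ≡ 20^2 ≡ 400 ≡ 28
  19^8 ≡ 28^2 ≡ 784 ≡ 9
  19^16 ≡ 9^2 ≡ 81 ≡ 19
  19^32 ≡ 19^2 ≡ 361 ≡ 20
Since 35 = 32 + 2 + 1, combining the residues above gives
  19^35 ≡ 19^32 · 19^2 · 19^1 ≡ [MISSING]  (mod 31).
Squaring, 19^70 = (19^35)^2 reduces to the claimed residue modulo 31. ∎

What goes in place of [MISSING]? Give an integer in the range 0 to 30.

Multiply the listed residues: 20 · 20 · 19 = 400 → 7600.
Reducing modulo 31: 7600 = 245·31 + 5, so 19^35 ≡ 5.

5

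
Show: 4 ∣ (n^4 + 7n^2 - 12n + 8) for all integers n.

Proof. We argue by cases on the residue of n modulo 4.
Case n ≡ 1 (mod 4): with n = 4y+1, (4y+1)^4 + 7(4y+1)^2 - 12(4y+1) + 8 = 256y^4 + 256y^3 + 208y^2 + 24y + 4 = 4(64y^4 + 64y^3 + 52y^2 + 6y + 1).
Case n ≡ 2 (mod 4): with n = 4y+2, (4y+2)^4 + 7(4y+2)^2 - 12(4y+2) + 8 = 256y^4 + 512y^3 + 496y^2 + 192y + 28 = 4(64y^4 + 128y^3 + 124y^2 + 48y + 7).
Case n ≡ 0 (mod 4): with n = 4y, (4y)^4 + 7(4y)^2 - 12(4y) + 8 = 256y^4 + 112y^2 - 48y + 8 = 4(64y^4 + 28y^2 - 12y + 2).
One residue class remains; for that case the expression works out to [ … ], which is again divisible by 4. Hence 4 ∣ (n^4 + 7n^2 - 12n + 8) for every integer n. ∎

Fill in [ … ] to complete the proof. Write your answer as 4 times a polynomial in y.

Only n ≡ 3 (mod 4) is unaccounted for. Put n = 4y+3:
(4y+3)^4 + 7(4y+3)^2 - 12(4y+3) + 8 expands to 256y^4 + 768y^3 + 976y^2 + 552y + 116,
and factoring out 4 leaves 4(64y^4 + 192y^3 + 244y^2 + 138y + 29).

4(64y^4 + 192y^3 + 244y^2 + 138y + 29)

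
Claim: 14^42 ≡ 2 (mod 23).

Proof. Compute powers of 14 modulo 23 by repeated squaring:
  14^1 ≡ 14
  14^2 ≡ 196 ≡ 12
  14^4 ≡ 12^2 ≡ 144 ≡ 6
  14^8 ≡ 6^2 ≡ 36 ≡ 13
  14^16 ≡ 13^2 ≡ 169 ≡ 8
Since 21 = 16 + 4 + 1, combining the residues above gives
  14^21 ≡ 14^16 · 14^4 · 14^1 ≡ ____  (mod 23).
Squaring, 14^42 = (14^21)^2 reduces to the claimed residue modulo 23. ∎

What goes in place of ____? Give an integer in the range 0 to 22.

14^16 · 14^4 · 14^1 ≡ 8 · 6 · 14 = 672.
672 mod 23 = 5, so 14^21 ≡ 5 (mod 23).

5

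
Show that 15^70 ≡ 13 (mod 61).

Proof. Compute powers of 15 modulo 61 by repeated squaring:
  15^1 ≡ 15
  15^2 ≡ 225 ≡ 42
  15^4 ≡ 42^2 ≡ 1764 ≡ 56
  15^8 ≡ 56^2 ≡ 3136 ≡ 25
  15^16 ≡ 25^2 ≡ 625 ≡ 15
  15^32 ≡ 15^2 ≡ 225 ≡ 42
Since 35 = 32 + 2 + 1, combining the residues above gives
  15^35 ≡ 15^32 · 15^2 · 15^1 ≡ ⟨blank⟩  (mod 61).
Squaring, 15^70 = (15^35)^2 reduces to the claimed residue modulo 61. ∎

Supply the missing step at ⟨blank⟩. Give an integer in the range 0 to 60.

47

Multiply the listed residues: 42 · 42 · 15 = 1764 → 26460.
Reducing modulo 61: 26460 = 433·61 + 47, so 15^35 ≡ 47.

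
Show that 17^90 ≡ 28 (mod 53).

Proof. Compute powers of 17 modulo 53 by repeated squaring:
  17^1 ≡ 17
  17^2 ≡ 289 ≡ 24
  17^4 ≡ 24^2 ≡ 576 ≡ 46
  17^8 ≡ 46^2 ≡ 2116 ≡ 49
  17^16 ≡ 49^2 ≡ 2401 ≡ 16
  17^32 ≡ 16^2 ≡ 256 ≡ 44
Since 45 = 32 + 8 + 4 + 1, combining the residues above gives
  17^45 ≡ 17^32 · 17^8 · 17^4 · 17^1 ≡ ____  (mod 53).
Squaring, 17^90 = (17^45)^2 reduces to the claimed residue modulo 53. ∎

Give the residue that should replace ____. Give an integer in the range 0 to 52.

17^32 · 17^8 · 17^4 · 17^1 ≡ 44 · 49 · 46 · 17 = 1685992.
1685992 mod 53 = 9, so 17^45 ≡ 9 (mod 53).

9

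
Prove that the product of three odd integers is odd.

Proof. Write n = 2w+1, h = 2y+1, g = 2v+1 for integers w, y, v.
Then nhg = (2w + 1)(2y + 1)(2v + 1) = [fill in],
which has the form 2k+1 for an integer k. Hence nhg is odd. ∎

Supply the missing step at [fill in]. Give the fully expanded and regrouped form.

2(4vwy + 2vw + 2vy + v + 2wy + w + y) + 1

(2w + 1)(2y + 1)(2v + 1) = 8vwy + 4vw + 4vy + 2v + 4wy + 2w + 2y + 1
= 2(4vwy + 2vw + 2vy + v + 2wy + w + y) + 1.
Since 4vwy + 2vw + 2vy + v + 2wy + w + y is an integer, the product is of the form 2k+1 for an integer k.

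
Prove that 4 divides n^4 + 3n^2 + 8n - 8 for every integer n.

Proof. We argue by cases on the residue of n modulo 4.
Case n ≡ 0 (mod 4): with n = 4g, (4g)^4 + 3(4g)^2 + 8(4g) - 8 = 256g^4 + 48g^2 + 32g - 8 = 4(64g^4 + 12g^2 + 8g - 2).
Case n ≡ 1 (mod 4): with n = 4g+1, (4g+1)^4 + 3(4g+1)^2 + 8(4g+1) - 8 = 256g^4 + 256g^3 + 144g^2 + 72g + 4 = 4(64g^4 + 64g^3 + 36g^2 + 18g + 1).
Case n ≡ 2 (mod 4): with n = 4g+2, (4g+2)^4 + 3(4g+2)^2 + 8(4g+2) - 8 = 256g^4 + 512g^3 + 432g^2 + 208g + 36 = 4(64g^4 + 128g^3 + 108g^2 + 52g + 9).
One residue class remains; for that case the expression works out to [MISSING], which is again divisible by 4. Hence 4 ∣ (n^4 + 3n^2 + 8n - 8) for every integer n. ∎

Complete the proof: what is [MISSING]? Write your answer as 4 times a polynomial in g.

The residues treated are {0, 1, 2}, so the missing case is n ≡ 3 (mod 4); write n = 4g+3.
Then (4g+3)^4 + 3(4g+3)^2 + 8(4g+3) - 8 = 256g^4 + 768g^3 + 912g^2 + 536g + 124 = 4(64g^4 + 192g^3 + 228g^2 + 134g + 31).

4(64g^4 + 192g^3 + 228g^2 + 134g + 31)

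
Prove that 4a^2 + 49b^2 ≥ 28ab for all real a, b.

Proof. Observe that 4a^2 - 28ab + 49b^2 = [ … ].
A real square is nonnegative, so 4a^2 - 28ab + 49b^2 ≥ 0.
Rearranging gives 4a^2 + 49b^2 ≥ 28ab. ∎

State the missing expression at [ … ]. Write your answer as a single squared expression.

(2a - 7b)^2

4a^2 - 28ab + 49b^2 is a perfect-square trinomial: the outer terms are (2a)^2 and (7b)^2, and the cross term is -2·2a·7b.
So 4a^2 - 28ab + 49b^2 = (2a - 7b)^2 ≥ 0.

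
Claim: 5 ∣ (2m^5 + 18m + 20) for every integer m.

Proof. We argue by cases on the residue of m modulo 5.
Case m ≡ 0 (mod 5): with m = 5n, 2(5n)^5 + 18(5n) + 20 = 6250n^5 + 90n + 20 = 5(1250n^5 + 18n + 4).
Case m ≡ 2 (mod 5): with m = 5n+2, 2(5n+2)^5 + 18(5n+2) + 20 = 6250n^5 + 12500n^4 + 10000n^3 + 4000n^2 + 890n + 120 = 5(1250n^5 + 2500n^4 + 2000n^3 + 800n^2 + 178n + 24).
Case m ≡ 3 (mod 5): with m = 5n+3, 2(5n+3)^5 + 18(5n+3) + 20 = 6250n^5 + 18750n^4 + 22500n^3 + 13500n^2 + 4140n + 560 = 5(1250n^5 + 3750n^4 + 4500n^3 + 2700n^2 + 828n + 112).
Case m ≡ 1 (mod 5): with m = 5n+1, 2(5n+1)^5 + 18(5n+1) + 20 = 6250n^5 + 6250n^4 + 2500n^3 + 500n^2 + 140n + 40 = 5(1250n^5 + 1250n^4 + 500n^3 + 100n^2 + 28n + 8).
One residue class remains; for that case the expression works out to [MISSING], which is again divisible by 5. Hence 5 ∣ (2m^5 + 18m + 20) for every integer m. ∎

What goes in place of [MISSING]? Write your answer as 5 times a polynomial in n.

5(1250n^5 + 5000n^4 + 8000n^3 + 6400n^2 + 2578n + 428)

Only m ≡ 4 (mod 5) is unaccounted for. Put m = 5n+4:
2(5n+4)^5 + 18(5n+4) + 20 expands to 6250n^5 + 25000n^4 + 40000n^3 + 32000n^2 + 12890n + 2140,
and factoring out 5 leaves 5(1250n^5 + 5000n^4 + 8000n^3 + 6400n^2 + 2578n + 428).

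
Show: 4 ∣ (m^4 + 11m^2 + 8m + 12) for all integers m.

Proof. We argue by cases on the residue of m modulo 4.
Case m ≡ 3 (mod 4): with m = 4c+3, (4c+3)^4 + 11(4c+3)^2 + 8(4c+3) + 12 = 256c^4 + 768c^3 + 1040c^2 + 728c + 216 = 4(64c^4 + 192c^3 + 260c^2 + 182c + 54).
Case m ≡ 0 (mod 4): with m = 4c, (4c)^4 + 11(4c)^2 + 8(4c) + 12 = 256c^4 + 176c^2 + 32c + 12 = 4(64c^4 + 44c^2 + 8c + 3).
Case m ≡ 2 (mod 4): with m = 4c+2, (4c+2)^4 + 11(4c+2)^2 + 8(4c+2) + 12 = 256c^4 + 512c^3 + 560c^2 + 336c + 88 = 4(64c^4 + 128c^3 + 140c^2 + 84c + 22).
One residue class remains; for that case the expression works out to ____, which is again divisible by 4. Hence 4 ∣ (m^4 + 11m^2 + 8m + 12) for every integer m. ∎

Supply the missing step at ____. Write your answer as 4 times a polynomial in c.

Only m ≡ 1 (mod 4) is unaccounted for. Put m = 4c+1:
(4c+1)^4 + 11(4c+1)^2 + 8(4c+1) + 12 expands to 256c^4 + 256c^3 + 272c^2 + 136c + 32,
and factoring out 4 leaves 4(64c^4 + 64c^3 + 68c^2 + 34c + 8).

4(64c^4 + 64c^3 + 68c^2 + 34c + 8)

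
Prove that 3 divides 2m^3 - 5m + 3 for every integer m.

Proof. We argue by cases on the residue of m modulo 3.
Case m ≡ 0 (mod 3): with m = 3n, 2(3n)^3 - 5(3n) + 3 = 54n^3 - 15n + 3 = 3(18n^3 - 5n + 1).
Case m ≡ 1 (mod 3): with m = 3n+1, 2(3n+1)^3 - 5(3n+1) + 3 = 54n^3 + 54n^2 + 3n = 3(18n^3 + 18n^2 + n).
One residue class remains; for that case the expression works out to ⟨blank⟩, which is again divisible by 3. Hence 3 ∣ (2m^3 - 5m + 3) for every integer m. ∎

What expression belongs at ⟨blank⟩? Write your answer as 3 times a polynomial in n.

3(18n^3 + 36n^2 + 19n + 3)

Only m ≡ 2 (mod 3) is unaccounted for. Put m = 3n+2:
2(3n+2)^3 - 5(3n+2) + 3 expands to 54n^3 + 108n^2 + 57n + 9,
and factoring out 3 leaves 3(18n^3 + 36n^2 + 19n + 3).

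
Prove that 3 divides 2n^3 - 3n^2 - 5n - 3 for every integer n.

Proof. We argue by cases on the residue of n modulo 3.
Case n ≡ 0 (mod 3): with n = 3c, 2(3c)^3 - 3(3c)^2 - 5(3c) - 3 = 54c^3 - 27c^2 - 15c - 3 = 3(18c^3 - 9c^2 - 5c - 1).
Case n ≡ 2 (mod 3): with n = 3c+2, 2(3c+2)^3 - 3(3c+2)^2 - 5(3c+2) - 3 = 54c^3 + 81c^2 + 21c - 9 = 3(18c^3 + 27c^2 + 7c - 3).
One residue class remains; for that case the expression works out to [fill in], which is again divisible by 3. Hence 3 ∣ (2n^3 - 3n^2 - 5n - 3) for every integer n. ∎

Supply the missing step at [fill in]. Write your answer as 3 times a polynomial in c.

Only n ≡ 1 (mod 3) is unaccounted for. Put n = 3c+1:
2(3c+1)^3 - 3(3c+1)^2 - 5(3c+1) - 3 expands to 54c^3 + 27c^2 - 15c - 9,
and factoring out 3 leaves 3(18c^3 + 9c^2 - 5c - 3).

3(18c^3 + 9c^2 - 5c - 3)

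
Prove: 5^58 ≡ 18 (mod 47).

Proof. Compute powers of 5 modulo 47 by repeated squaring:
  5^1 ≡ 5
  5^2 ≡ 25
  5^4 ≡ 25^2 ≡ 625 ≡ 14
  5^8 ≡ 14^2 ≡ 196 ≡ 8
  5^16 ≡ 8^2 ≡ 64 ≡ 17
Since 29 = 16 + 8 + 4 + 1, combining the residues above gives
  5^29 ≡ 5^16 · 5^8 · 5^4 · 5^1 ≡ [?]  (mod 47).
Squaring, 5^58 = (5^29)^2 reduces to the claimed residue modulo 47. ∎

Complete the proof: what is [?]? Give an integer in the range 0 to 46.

26

5^16 · 5^8 · 5^4 · 5^1 ≡ 17 · 8 · 14 · 5 = 9520.
9520 mod 47 = 26, so 5^29 ≡ 26 (mod 47).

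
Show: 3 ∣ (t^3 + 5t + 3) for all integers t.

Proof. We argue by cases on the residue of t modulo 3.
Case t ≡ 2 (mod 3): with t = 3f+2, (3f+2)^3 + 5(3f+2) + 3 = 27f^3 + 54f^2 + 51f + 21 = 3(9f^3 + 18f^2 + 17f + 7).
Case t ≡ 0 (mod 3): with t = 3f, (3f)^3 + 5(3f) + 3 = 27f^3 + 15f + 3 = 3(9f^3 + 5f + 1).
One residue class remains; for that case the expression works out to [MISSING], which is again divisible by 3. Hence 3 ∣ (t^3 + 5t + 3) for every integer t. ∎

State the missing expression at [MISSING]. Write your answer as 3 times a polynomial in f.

3(9f^3 + 9f^2 + 8f + 3)

Only t ≡ 1 (mod 3) is unaccounted for. Put t = 3f+1:
(3f+1)^3 + 5(3f+1) + 3 expands to 27f^3 + 27f^2 + 24f + 9,
and factoring out 3 leaves 3(9f^3 + 9f^2 + 8f + 3).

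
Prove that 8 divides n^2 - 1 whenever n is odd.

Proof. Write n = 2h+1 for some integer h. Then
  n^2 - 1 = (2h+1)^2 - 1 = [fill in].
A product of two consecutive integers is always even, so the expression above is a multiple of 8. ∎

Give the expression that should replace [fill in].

4h(h + 1)

(2h+1)^2 - 1 = 4h^2 + 4h + 1 - 1 = 4h^2 + 4h = 4h(h+1).
Since h and h+1 are consecutive, h(h+1) is even, and 4·(even) is a multiple of 8.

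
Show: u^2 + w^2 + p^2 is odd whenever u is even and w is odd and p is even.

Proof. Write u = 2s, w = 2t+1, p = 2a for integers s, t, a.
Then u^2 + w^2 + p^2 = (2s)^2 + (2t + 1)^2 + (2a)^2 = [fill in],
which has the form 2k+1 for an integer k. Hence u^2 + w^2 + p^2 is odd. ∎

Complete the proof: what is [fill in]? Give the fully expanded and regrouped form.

2(2a^2 + 2s^2 + 2t^2 + 2t) + 1

Expanding: (2s)^2 + (2t + 1)^2 + (2a)^2 = 4a^2 + 4s^2 + 4t^2 + 4t + 1.
Every term except the constant is even, so this is 2(2a^2 + 2s^2 + 2t^2 + 2t) + 1,
and 2a^2 + 2s^2 + 2t^2 + 2t ∈ ℤ gives the required form.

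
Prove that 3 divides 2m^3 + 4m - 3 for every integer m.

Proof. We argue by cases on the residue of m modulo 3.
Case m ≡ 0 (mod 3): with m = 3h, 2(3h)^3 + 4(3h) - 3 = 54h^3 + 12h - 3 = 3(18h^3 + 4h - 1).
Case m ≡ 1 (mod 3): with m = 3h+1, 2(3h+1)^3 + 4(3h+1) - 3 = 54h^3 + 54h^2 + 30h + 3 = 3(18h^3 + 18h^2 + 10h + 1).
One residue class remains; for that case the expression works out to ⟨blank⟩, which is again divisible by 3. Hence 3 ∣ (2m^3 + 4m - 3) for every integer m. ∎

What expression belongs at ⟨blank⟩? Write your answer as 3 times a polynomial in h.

3(18h^3 + 36h^2 + 28h + 7)

The residues treated are {0, 1}, so the missing case is m ≡ 2 (mod 3); write m = 3h+2.
Then 2(3h+2)^3 + 4(3h+2) - 3 = 54h^3 + 108h^2 + 84h + 21 = 3(18h^3 + 36h^2 + 28h + 7).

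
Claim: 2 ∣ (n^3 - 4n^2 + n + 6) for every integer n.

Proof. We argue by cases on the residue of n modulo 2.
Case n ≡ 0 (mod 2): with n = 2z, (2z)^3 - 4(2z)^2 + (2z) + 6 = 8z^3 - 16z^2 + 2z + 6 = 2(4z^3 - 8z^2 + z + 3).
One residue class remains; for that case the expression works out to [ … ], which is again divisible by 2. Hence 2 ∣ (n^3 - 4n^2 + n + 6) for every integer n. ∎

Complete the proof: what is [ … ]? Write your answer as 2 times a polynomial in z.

2(4z^3 - 2z^2 - 4z + 2)

The residues treated are {0}, so the missing case is n ≡ 1 (mod 2); write n = 2z+1.
Then (2z+1)^3 - 4(2z+1)^2 + (2z+1) + 6 = 8z^3 - 4z^2 - 8z + 4 = 2(4z^3 - 2z^2 - 4z + 2).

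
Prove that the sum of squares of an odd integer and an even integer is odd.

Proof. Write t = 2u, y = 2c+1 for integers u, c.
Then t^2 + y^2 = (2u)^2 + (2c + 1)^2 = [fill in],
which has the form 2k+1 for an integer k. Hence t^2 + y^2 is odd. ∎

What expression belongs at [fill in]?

2(2c^2 + 2c + 2u^2) + 1

Expanding: (2u)^2 + (2c + 1)^2 = 4c^2 + 4c + 4u^2 + 1.
Every term except the constant is even, so this is 2(2c^2 + 2c + 2u^2) + 1,
and 2c^2 + 2c + 2u^2 ∈ ℤ gives the required form.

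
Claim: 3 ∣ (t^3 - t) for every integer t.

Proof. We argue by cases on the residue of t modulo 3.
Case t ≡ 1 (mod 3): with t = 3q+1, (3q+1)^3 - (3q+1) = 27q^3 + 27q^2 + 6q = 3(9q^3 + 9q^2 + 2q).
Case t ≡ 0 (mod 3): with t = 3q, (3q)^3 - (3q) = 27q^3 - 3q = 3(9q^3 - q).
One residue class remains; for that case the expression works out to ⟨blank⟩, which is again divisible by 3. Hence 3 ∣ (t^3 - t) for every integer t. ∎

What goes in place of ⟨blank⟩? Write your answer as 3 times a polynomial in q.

Only t ≡ 2 (mod 3) is unaccounted for. Put t = 3q+2:
(3q+2)^3 - (3q+2) expands to 27q^3 + 54q^2 + 33q + 6,
and factoring out 3 leaves 3(9q^3 + 18q^2 + 11q + 2).

3(9q^3 + 18q^2 + 11q + 2)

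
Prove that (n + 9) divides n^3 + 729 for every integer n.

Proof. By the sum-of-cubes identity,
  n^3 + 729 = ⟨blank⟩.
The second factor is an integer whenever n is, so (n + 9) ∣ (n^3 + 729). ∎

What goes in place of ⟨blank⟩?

Polynomial division of n^3 + 729 by n + 9 leaves remainder 0 and quotient n^2 - 9n + 81.
Hence n^3 + 729 = (n + 9)(n^2 - 9n + 81).

(n + 9)(n^2 - 9n + 81)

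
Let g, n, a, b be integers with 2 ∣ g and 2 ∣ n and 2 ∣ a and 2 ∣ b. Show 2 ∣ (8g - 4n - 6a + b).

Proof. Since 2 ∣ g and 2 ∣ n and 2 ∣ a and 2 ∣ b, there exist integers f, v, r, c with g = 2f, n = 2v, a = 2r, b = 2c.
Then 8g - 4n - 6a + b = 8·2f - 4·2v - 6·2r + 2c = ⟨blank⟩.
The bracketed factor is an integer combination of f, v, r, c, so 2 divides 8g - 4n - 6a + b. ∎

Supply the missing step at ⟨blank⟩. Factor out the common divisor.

2(c + 8f - 6r - 4v)

Pull the common 2 out of every term: 8·2f - 4·2v - 6·2r + 2c = 2(c + 8f - 6r - 4v).
c + 8f - 6r - 4v is an integer, which exhibits the divisibility.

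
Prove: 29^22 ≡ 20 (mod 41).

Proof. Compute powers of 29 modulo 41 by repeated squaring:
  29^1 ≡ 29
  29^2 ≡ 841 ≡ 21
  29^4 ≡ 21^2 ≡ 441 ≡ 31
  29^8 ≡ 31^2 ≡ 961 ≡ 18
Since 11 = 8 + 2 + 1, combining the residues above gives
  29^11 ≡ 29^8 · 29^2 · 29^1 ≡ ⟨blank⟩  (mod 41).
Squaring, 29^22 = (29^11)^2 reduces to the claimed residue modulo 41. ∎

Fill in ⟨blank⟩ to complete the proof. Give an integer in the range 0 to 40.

29^8 · 29^2 · 29^1 ≡ 18 · 21 · 29 = 10962.
10962 mod 41 = 15, so 29^11 ≡ 15 (mod 41).

15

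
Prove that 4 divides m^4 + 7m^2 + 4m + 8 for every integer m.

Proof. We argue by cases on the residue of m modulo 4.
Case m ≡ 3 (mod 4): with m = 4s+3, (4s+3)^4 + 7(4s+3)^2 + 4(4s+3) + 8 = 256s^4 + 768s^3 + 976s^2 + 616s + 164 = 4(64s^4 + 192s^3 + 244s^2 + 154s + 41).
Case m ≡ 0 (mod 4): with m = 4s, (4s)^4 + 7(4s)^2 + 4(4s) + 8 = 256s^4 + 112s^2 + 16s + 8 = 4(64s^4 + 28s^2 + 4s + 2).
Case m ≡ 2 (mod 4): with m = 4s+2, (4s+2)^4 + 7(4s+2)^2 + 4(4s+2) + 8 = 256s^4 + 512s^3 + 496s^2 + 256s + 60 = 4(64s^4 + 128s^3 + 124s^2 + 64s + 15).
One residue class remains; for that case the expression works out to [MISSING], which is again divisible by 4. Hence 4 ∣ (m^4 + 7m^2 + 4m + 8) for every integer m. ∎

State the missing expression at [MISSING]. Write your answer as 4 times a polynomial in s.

4(64s^4 + 64s^3 + 52s^2 + 22s + 5)

Only m ≡ 1 (mod 4) is unaccounted for. Put m = 4s+1:
(4s+1)^4 + 7(4s+1)^2 + 4(4s+1) + 8 expands to 256s^4 + 256s^3 + 208s^2 + 88s + 20,
and factoring out 4 leaves 4(64s^4 + 64s^3 + 52s^2 + 22s + 5).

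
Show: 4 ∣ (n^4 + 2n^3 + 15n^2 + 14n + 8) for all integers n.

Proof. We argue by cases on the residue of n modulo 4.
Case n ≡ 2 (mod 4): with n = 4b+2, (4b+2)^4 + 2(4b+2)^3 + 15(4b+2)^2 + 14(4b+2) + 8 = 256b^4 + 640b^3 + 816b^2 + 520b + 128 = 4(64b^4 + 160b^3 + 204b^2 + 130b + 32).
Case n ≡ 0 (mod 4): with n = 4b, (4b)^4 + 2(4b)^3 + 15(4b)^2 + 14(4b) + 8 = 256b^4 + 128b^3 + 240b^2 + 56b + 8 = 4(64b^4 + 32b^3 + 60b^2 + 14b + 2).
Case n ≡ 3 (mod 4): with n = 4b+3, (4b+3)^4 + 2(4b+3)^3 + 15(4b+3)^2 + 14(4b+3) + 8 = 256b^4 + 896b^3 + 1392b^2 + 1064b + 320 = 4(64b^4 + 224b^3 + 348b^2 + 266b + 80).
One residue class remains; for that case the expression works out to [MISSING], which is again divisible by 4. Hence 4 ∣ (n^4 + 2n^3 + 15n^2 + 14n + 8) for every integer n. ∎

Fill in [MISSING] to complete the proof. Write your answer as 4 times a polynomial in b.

4(64b^4 + 96b^3 + 108b^2 + 54b + 10)

Only n ≡ 1 (mod 4) is unaccounted for. Put n = 4b+1:
(4b+1)^4 + 2(4b+1)^3 + 15(4b+1)^2 + 14(4b+1) + 8 expands to 256b^4 + 384b^3 + 432b^2 + 216b + 40,
and factoring out 4 leaves 4(64b^4 + 96b^3 + 108b^2 + 54b + 10).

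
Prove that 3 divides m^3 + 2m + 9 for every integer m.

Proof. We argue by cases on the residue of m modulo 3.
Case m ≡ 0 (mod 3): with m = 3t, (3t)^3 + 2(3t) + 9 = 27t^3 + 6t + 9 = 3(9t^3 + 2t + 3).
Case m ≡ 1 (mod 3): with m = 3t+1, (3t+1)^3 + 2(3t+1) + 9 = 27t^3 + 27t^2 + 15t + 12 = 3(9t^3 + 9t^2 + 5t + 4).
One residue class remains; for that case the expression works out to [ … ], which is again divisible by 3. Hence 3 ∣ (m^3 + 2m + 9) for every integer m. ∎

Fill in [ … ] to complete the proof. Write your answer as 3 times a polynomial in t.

The residues treated are {0, 1}, so the missing case is m ≡ 2 (mod 3); write m = 3t+2.
Then (3t+2)^3 + 2(3t+2) + 9 = 27t^3 + 54t^2 + 42t + 21 = 3(9t^3 + 18t^2 + 14t + 7).

3(9t^3 + 18t^2 + 14t + 7)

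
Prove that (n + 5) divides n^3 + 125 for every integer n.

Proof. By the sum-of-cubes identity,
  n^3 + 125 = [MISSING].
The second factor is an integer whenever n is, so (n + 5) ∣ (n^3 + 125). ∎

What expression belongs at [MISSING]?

(n + 5)(n^2 - 5n + 25)

Polynomial division of n^3 + 125 by n + 5 leaves remainder 0 and quotient n^2 - 5n + 25.
Hence n^3 + 125 = (n + 5)(n^2 - 5n + 25).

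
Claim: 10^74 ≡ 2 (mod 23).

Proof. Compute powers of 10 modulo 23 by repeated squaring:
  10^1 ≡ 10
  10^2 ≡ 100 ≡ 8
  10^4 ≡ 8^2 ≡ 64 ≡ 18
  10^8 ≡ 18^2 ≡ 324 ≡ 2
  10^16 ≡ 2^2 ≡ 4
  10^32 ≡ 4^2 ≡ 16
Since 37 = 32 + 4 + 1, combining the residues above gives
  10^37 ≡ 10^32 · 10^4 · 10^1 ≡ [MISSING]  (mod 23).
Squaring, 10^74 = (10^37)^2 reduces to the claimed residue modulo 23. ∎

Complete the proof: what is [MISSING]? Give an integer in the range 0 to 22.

5

Multiply the listed residues: 16 · 18 · 10 = 288 → 2880.
Reducing modulo 23: 2880 = 125·23 + 5, so 10^37 ≡ 5.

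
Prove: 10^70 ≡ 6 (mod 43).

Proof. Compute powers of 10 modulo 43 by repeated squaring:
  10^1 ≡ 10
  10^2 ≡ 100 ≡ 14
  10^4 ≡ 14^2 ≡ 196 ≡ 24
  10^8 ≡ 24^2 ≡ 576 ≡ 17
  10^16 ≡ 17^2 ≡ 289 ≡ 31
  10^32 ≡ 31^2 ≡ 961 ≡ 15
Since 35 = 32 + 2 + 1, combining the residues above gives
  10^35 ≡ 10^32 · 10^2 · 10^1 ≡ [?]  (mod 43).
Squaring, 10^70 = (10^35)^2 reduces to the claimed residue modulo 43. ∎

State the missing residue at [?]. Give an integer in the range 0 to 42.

36

10^32 · 10^2 · 10^1 ≡ 15 · 14 · 10 = 2100.
2100 mod 43 = 36, so 10^35 ≡ 36 (mod 43).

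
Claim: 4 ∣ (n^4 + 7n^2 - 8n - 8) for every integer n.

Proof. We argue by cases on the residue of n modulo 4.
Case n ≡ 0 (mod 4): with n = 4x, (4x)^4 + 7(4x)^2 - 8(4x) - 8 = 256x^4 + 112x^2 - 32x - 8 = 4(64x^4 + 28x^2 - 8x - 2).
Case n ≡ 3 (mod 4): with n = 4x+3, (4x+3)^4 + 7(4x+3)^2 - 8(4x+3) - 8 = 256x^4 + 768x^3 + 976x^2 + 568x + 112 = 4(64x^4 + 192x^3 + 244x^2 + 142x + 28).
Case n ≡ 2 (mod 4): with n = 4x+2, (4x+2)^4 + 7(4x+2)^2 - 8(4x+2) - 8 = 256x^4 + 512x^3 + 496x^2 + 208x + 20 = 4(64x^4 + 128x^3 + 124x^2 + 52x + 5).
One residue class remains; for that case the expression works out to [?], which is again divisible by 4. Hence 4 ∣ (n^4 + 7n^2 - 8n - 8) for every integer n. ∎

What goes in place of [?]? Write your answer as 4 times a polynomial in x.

Only n ≡ 1 (mod 4) is unaccounted for. Put n = 4x+1:
(4x+1)^4 + 7(4x+1)^2 - 8(4x+1) - 8 expands to 256x^4 + 256x^3 + 208x^2 + 40x - 8,
and factoring out 4 leaves 4(64x^4 + 64x^3 + 52x^2 + 10x - 2).

4(64x^4 + 64x^3 + 52x^2 + 10x - 2)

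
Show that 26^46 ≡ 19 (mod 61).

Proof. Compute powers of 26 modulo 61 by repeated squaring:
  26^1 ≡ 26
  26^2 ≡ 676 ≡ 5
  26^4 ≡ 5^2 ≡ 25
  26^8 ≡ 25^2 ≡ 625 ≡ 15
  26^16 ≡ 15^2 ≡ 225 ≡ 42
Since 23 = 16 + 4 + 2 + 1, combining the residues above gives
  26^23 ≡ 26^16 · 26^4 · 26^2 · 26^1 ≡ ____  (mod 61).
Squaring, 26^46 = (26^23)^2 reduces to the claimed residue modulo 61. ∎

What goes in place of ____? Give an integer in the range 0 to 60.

43

Multiply the listed residues: 42 · 25 · 5 · 26 = 1050 → 5250 → 136500.
Reducing modulo 61: 136500 = 2237·61 + 43, so 26^23 ≡ 43.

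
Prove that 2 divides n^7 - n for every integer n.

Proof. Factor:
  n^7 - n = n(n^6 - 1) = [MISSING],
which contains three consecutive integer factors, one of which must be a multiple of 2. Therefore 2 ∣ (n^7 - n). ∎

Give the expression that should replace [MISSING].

(n - 1)n(n + 1)(n^4 + n^2 + 1)

n^6 - 1 = (n^2 - 1)(n^4 + n^2 + 1), and n^2 - 1 = (n-1)(n+1).
So n(n^6 - 1) = (n - 1)n(n + 1)(n^4 + n^2 + 1).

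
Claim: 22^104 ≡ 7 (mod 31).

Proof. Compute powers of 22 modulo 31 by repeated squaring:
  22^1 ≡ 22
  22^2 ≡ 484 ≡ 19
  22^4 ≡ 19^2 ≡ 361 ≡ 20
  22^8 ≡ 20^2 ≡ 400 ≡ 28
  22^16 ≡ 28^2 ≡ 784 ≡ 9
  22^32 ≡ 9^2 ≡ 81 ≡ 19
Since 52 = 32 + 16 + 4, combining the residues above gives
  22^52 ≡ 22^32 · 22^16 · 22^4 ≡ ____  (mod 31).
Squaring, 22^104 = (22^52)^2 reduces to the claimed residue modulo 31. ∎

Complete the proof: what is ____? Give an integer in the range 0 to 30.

10

Multiply the listed residues: 19 · 9 · 20 = 171 → 3420.
Reducing modulo 31: 3420 = 110·31 + 10, so 22^52 ≡ 10.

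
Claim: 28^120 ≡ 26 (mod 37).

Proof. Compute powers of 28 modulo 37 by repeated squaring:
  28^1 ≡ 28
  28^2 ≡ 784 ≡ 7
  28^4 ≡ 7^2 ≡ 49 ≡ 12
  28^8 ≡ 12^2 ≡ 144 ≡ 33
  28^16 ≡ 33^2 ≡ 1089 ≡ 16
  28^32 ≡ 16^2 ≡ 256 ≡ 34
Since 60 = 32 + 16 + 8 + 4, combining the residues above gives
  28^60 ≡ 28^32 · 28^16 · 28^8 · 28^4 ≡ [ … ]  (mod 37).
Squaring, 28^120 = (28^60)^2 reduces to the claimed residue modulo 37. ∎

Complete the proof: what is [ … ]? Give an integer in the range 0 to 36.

28^32 · 28^16 · 28^8 · 28^4 ≡ 34 · 16 · 33 · 12 = 215424.
215424 mod 37 = 10, so 28^60 ≡ 10 (mod 37).

10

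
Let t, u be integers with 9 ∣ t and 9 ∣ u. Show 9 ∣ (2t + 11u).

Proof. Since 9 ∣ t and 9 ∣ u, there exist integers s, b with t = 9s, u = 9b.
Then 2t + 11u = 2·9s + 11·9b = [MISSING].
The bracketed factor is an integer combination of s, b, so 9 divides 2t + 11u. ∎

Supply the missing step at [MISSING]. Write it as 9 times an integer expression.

9(11b + 2s)

Pull the common 9 out of every term: 2·9s + 11·9b = 9(11b + 2s).
11b + 2s is an integer, which exhibits the divisibility.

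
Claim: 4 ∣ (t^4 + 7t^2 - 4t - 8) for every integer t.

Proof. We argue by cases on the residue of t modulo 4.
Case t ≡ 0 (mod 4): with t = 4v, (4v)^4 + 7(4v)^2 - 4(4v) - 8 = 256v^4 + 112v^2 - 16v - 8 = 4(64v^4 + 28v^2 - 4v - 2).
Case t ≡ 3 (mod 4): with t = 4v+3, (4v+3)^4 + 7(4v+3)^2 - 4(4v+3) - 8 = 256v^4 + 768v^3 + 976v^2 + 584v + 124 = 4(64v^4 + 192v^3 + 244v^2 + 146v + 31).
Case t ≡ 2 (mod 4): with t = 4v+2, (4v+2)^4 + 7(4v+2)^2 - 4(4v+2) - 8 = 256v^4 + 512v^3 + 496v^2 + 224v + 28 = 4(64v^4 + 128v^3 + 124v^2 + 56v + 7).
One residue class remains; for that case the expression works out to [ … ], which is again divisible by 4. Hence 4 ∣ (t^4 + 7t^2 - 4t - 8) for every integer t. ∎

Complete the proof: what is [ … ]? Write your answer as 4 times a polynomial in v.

The residues treated are {0, 3, 2}, so the missing case is t ≡ 1 (mod 4); write t = 4v+1.
Then (4v+1)^4 + 7(4v+1)^2 - 4(4v+1) - 8 = 256v^4 + 256v^3 + 208v^2 + 56v - 4 = 4(64v^4 + 64v^3 + 52v^2 + 14v - 1).

4(64v^4 + 64v^3 + 52v^2 + 14v - 1)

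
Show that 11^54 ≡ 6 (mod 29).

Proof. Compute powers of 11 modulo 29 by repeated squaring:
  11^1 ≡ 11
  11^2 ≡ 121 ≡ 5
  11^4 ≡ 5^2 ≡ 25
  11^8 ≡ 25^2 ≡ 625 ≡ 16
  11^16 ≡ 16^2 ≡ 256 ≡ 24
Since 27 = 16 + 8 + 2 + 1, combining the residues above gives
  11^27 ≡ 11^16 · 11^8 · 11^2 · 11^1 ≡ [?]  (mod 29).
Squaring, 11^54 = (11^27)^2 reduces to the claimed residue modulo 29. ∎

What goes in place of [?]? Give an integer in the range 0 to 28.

Multiply the listed residues: 24 · 16 · 5 · 11 = 384 → 1920 → 21120.
Reducing modulo 29: 21120 = 728·29 + 8, so 11^27 ≡ 8.

8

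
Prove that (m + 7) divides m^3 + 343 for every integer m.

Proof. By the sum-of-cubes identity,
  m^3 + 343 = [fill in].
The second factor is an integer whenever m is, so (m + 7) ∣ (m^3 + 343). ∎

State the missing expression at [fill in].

Polynomial division of m^3 + 343 by m + 7 leaves remainder 0 and quotient m^2 - 7m + 49.
Hence m^3 + 343 = (m + 7)(m^2 - 7m + 49).

(m + 7)(m^2 - 7m + 49)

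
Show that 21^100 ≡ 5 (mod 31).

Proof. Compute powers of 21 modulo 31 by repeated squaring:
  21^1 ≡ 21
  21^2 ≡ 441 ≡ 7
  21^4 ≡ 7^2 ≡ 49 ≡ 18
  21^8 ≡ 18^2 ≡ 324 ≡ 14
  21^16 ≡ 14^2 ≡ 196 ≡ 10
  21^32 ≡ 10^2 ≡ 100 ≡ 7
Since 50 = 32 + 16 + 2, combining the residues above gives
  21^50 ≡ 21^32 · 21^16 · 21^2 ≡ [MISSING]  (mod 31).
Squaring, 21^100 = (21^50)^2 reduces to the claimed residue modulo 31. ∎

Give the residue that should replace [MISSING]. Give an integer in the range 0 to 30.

Multiply the listed residues: 7 · 10 · 7 = 70 → 490.
Reducing modulo 31: 490 = 15·31 + 25, so 21^50 ≡ 25.

25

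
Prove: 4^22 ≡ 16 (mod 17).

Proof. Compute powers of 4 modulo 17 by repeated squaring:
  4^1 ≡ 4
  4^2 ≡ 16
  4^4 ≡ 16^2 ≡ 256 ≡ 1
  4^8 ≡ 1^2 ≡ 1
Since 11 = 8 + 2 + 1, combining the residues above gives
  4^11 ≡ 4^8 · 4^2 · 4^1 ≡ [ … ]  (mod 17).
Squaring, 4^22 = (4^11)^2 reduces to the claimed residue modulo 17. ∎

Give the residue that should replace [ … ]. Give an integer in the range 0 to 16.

13

4^8 · 4^2 · 4^1 ≡ 1 · 16 · 4 = 64.
64 mod 17 = 13, so 4^11 ≡ 13 (mod 17).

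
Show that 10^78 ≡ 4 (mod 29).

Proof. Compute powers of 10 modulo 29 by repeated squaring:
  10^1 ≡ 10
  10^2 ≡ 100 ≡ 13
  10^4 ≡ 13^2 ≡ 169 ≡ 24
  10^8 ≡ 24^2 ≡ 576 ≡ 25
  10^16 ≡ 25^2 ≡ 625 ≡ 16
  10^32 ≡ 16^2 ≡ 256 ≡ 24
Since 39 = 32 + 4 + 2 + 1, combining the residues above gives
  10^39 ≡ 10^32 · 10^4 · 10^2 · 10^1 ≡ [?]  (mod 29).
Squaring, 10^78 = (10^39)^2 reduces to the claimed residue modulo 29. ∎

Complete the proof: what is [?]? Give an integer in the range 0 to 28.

Multiply the listed residues: 24 · 24 · 13 · 10 = 576 → 7488 → 74880.
Reducing modulo 29: 74880 = 2582·29 + 2, so 10^39 ≡ 2.

2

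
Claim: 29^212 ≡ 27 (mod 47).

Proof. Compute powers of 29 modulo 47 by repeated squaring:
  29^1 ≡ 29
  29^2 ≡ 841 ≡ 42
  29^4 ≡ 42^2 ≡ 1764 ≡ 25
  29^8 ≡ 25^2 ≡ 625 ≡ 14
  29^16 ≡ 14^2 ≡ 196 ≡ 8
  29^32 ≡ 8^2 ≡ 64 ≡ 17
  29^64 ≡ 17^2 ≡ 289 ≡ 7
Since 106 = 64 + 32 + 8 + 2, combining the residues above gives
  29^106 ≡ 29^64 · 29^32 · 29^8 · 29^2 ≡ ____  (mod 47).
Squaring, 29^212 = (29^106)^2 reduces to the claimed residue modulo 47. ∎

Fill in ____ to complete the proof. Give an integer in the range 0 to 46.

Multiply the listed residues: 7 · 17 · 14 · 42 = 119 → 1666 → 69972.
Reducing modulo 47: 69972 = 1488·47 + 36, so 29^106 ≡ 36.

36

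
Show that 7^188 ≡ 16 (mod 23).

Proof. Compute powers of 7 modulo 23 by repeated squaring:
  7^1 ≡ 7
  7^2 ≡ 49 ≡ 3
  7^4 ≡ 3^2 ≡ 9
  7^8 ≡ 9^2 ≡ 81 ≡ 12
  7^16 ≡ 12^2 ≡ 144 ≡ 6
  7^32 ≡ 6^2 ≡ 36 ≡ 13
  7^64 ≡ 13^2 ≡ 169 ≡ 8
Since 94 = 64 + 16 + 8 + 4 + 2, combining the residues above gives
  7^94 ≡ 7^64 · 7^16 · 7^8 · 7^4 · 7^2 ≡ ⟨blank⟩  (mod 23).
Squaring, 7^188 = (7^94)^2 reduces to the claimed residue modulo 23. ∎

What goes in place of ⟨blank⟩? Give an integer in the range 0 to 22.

4

7^64 · 7^16 · 7^8 · 7^4 · 7^2 ≡ 8 · 6 · 12 · 9 · 3 = 15552.
15552 mod 23 = 4, so 7^94 ≡ 4 (mod 23).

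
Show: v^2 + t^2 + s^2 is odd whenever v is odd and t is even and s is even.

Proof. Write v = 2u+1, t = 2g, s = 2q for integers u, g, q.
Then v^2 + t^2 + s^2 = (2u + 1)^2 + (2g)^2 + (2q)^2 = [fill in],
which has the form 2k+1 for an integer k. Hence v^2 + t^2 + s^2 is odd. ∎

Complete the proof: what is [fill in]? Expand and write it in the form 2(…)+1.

(2u + 1)^2 + (2g)^2 + (2q)^2 = 4g^2 + 4q^2 + 4u^2 + 4u + 1
= 2(2g^2 + 2q^2 + 2u^2 + 2u) + 1.
Since 2g^2 + 2q^2 + 2u^2 + 2u is an integer, the sum of squares is of the form 2k+1 for an integer k.

2(2g^2 + 2q^2 + 2u^2 + 2u) + 1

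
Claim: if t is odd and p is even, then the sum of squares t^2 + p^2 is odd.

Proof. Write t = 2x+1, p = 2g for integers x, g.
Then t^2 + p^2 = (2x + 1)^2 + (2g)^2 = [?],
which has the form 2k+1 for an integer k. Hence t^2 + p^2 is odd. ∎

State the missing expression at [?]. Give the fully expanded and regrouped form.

(2x + 1)^2 + (2g)^2 = 4g^2 + 4x^2 + 4x + 1
= 2(2g^2 + 2x^2 + 2x) + 1.
Since 2g^2 + 2x^2 + 2x is an integer, the sum of squares is of the form 2k+1 for an integer k.

2(2g^2 + 2x^2 + 2x) + 1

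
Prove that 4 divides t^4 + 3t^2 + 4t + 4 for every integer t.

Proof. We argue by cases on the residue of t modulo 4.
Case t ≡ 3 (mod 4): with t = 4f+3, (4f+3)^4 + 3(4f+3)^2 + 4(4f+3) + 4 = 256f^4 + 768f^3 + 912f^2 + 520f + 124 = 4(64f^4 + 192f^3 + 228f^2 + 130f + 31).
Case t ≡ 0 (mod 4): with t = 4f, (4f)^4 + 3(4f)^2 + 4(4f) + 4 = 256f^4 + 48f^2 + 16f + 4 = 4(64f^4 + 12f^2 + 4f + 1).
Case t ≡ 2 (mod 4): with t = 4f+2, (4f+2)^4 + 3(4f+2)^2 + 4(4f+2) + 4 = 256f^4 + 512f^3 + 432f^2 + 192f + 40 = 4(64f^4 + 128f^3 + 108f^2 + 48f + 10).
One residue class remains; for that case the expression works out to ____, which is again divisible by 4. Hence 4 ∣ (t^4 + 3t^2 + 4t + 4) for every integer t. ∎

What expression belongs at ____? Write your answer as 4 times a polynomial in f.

Only t ≡ 1 (mod 4) is unaccounted for. Put t = 4f+1:
(4f+1)^4 + 3(4f+1)^2 + 4(4f+1) + 4 expands to 256f^4 + 256f^3 + 144f^2 + 56f + 12,
and factoring out 4 leaves 4(64f^4 + 64f^3 + 36f^2 + 14f + 3).

4(64f^4 + 64f^3 + 36f^2 + 14f + 3)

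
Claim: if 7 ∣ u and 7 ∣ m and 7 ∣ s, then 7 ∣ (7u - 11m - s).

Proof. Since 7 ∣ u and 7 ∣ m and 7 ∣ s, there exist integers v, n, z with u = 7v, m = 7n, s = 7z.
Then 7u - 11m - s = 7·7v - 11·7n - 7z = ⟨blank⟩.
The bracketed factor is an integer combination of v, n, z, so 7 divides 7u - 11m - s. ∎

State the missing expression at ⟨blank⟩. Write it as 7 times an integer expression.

Pull the common 7 out of every term: 7·7v - 11·7n - 7z = 7(-11n + 7v - z).
-11n + 7v - z is an integer, which exhibits the divisibility.

7(-11n + 7v - z)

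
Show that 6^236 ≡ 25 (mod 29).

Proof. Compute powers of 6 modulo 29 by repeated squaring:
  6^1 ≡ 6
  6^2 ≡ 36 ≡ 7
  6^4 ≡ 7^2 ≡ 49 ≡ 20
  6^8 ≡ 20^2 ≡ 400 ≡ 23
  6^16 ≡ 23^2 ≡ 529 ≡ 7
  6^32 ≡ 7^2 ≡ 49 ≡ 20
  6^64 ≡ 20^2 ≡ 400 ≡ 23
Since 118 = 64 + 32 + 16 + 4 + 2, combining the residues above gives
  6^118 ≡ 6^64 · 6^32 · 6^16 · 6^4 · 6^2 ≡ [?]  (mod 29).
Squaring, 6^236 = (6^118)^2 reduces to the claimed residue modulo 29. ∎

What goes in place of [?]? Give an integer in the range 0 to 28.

6^64 · 6^32 · 6^16 · 6^4 · 6^2 ≡ 23 · 20 · 7 · 20 · 7 = 450800.
450800 mod 29 = 24, so 6^118 ≡ 24 (mod 29).

24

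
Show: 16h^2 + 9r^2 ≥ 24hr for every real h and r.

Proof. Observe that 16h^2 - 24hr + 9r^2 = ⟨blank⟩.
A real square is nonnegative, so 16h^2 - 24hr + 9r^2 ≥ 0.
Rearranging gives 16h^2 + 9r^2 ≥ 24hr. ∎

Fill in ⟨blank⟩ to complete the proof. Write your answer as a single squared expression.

The leading and trailing coefficients are 4^2 and 3^2, and 24 = 2·4·3, so the trinomial is (4h - 3r)^2.
Hence 16h^2 - 24hr + 9r^2 ≥ 0.

(4h - 3r)^2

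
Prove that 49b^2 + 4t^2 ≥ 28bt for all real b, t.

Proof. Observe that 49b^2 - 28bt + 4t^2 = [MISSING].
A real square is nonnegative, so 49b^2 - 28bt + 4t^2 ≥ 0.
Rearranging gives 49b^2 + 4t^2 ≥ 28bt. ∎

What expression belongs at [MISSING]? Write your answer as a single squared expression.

(7b - 2t)^2

49b^2 - 28bt + 4t^2 is a perfect-square trinomial: the outer terms are (7b)^2 and (2t)^2, and the cross term is -2·7b·2t.
So 49b^2 - 28bt + 4t^2 = (7b - 2t)^2 ≥ 0.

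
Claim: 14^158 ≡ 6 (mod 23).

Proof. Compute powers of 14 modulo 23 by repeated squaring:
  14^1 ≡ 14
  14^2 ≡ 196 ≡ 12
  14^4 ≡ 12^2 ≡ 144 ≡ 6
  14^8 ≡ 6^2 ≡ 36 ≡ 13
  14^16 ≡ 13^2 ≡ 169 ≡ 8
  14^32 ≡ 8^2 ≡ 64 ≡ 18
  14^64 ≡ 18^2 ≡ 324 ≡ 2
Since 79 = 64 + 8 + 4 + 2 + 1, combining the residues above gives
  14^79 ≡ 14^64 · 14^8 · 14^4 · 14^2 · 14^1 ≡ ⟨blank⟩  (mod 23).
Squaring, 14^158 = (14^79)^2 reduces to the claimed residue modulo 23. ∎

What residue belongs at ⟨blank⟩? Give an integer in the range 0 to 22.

Multiply the listed residues: 2 · 13 · 6 · 12 · 14 = 26 → 156 → 1872 → 26208.
Reducing modulo 23: 26208 = 1139·23 + 11, so 14^79 ≡ 11.

11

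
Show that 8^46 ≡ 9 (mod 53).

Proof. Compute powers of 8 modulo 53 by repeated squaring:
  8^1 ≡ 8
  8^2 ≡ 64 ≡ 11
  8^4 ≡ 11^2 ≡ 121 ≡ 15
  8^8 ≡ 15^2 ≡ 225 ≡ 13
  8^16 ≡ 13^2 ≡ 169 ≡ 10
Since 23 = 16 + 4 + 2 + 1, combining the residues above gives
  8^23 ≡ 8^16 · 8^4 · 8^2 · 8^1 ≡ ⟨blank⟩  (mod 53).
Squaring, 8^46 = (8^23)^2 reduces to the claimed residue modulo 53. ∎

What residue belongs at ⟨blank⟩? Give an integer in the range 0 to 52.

3

Multiply the listed residues: 10 · 15 · 11 · 8 = 150 → 1650 → 13200.
Reducing modulo 53: 13200 = 249·53 + 3, so 8^23 ≡ 3.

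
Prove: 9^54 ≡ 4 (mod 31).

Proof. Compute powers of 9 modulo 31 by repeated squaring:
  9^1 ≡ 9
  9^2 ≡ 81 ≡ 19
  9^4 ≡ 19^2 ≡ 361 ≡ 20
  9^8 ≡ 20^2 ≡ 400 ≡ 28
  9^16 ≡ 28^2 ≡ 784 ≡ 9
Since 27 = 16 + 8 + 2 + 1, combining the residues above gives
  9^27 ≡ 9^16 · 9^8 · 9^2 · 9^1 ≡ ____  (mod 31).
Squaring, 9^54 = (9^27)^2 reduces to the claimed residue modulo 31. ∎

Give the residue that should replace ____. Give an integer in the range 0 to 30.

9^16 · 9^8 · 9^2 · 9^1 ≡ 9 · 28 · 19 · 9 = 43092.
43092 mod 31 = 2, so 9^27 ≡ 2 (mod 31).

2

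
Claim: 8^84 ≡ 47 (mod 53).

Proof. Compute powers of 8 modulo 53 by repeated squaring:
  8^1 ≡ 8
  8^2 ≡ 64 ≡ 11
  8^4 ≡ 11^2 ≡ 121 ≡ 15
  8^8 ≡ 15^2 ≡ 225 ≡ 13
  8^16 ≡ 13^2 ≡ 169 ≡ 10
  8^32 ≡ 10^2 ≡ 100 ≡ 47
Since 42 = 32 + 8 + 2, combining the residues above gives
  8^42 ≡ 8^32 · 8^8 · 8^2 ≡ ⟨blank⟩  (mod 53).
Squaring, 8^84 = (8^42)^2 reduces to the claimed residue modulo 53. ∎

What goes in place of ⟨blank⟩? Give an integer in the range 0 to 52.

43

8^32 · 8^8 · 8^2 ≡ 47 · 13 · 11 = 6721.
6721 mod 53 = 43, so 8^42 ≡ 43 (mod 53).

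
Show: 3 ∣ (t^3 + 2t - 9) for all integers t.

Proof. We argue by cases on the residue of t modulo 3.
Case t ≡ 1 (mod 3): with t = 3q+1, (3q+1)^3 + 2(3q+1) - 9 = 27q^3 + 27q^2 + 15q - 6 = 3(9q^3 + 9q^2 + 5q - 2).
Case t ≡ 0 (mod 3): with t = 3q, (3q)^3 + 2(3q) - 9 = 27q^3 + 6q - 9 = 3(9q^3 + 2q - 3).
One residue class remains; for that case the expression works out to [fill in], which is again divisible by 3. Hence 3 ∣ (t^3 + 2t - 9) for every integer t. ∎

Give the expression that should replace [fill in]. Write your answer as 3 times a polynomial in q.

3(9q^3 + 18q^2 + 14q + 1)

Only t ≡ 2 (mod 3) is unaccounted for. Put t = 3q+2:
(3q+2)^3 + 2(3q+2) - 9 expands to 27q^3 + 54q^2 + 42q + 3,
and factoring out 3 leaves 3(9q^3 + 18q^2 + 14q + 1).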